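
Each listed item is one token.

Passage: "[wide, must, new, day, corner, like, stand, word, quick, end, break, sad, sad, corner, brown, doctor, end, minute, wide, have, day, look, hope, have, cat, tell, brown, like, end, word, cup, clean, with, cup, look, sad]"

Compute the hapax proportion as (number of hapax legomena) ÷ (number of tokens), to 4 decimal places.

Frequencies: end:3, sad:3, wide:2, day:2, corner:2, like:2, word:2, brown:2, have:2, look:2, cup:2, must:1, new:1, stand:1, quick:1, break:1, doctor:1, minute:1, hope:1, cat:1, … (3 more, each freq 1)
Hapax count = 12; token count = 36.
Ratio = 12 / 36 = 0.3333

0.3333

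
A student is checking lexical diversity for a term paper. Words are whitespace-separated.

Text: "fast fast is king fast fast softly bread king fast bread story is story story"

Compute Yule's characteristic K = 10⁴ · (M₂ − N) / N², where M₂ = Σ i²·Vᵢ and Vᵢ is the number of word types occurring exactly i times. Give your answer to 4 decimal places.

1422.2222

Frequencies: fast:5, story:3, is:2, king:2, bread:2, softly:1
N = 15. Frequency spectrum: V_1=1, V_2=3, V_3=1, V_5=1
M₂ = 1²·1 + 2²·3 + 3²·1 + 5²·1 = 47
K = 10000 × (47 − 15) / 15² = 1422.2222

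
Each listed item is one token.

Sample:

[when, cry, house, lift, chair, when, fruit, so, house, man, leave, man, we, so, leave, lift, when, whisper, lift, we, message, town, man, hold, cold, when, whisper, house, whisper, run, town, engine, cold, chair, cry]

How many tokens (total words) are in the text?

Tokens: when, cry, house, lift, chair, when, fruit, so, house, man, leave, man, we, so, leave, lift, when, whisper, lift, we, message, town, man, hold, cold, when, whisper, house, whisper, run, town, engine, cold, chair, cry
N = 35

35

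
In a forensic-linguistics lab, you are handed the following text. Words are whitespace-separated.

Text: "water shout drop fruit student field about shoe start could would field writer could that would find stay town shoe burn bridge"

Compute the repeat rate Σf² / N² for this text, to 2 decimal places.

Frequencies: field:2, shoe:2, could:2, would:2, water:1, shout:1, drop:1, fruit:1, student:1, about:1, start:1, writer:1, that:1, find:1, stay:1, town:1, burn:1, bridge:1
Σf² = 30; N² = 484
Repeat rate = 30 / 484 = 0.06

0.06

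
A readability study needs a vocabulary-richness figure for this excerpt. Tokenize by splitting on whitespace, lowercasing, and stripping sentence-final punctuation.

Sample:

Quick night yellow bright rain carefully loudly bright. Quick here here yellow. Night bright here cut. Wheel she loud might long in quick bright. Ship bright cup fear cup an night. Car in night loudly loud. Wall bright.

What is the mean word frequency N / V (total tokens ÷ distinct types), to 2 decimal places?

1.81

N = 38 tokens, V = 21 types.
Mean frequency = N / V = 38 / 21 = 1.81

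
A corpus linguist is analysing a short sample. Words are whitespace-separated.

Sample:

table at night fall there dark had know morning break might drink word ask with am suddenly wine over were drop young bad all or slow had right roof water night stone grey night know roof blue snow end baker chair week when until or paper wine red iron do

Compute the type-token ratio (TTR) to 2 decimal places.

N = 50 tokens, V = 43 types.
TTR = V / N = 43 / 50 = 0.86

0.86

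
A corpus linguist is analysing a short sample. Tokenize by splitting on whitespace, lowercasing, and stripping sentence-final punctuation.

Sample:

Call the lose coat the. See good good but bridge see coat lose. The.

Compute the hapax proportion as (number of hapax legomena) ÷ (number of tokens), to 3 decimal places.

Frequencies: the:3, lose:2, coat:2, see:2, good:2, call:1, but:1, bridge:1
Hapax count = 3; token count = 14.
Ratio = 3 / 14 = 0.214

0.214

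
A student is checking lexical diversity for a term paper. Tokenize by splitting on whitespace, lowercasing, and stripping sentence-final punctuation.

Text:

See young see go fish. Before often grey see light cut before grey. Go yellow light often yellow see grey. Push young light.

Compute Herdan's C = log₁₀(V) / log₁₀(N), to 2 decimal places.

0.76

N = 23, V = 11.
log₁₀(V) = 1.041393, log₁₀(N) = 1.361728
C = 1.041393 / 1.361728 = 0.76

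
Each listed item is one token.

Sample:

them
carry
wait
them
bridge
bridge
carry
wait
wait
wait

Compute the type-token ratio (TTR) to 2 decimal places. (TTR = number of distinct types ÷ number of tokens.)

N = 10 tokens, V = 4 types.
TTR = V / N = 4 / 10 = 0.40

0.40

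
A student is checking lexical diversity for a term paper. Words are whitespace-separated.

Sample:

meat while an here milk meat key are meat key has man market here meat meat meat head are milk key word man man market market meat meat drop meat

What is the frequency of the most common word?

Frequencies: meat:9, key:3, man:3, market:3, here:2, milk:2, are:2, while:1, an:1, has:1, head:1, word:1, drop:1
Most common: 'meat' with frequency 9.

9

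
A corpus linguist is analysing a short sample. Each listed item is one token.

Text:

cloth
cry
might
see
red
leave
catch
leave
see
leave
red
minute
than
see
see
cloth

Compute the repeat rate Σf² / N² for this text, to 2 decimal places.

Frequencies: see:4, leave:3, cloth:2, red:2, cry:1, might:1, catch:1, minute:1, than:1
Σf² = 38; N² = 256
Repeat rate = 38 / 256 = 0.15

0.15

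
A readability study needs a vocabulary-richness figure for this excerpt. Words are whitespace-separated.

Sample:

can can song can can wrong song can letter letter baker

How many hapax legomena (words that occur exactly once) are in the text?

Frequencies: can:5, song:2, letter:2, wrong:1, baker:1
Hapax (freq=1): baker, wrong

2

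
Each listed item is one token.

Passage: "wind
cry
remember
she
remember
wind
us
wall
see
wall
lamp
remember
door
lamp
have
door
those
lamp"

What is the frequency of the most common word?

3

Frequencies: remember:3, lamp:3, wind:2, wall:2, door:2, cry:1, she:1, us:1, see:1, have:1, those:1
Most common: 'remember' with frequency 3.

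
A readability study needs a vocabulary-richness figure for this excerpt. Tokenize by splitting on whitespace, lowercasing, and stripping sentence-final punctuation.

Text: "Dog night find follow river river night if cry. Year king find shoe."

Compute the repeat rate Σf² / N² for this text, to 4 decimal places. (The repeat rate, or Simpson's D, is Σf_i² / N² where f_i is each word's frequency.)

0.1124

Frequencies: night:2, find:2, river:2, dog:1, follow:1, if:1, cry:1, year:1, king:1, shoe:1
Σf² = 19; N² = 169
Repeat rate = 19 / 169 = 0.1124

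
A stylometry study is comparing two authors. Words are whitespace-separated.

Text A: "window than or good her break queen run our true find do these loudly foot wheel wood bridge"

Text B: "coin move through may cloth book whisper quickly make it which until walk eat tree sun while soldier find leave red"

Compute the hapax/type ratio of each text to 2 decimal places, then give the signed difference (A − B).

A: hapax=18, V=18, ratio=1.00
B: hapax=21, V=21, ratio=1.00
Difference = 1.00 − 1.00 = 0.00

0.00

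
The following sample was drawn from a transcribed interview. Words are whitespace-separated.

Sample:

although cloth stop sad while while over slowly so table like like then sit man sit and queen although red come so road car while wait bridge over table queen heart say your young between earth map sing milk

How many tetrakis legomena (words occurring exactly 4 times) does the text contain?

0

Frequencies: while:3, although:2, over:2, so:2, table:2, like:2, sit:2, queen:2, cloth:1, stop:1, sad:1, slowly:1, then:1, man:1, and:1, red:1, come:1, road:1, car:1, wait:1, … (10 more, each freq 1)
Words with frequency 4: (none)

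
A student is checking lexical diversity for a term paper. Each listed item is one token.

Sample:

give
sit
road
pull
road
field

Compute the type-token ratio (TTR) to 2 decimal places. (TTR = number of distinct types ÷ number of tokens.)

N = 6 tokens, V = 5 types.
TTR = V / N = 5 / 6 = 0.83

0.83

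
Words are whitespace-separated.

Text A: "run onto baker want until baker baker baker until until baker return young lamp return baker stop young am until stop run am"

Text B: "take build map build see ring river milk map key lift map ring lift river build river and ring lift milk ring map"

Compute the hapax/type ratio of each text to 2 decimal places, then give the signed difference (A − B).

A: hapax=3, V=10, ratio=0.30
B: hapax=4, V=10, ratio=0.40
Difference = 0.30 − 0.40 = -0.10

-0.10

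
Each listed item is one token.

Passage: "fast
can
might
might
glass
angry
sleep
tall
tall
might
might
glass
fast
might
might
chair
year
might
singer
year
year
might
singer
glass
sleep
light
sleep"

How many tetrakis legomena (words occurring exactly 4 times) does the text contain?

Frequencies: might:8, glass:3, sleep:3, year:3, fast:2, tall:2, singer:2, can:1, angry:1, chair:1, light:1
Words with frequency 4: (none)

0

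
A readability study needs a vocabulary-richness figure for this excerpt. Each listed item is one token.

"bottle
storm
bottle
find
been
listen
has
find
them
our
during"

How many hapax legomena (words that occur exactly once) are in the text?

7

Frequencies: bottle:2, find:2, storm:1, been:1, listen:1, has:1, them:1, our:1, during:1
Hapax (freq=1): been, during, has, listen, our, storm, them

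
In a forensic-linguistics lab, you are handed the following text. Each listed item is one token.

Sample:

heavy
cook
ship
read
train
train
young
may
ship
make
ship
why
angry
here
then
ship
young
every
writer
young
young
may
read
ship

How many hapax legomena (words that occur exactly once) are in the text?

Frequencies: ship:5, young:4, read:2, train:2, may:2, heavy:1, cook:1, make:1, why:1, angry:1, here:1, then:1, every:1, writer:1
Hapax (freq=1): angry, cook, every, heavy, here, make, then, why, writer

9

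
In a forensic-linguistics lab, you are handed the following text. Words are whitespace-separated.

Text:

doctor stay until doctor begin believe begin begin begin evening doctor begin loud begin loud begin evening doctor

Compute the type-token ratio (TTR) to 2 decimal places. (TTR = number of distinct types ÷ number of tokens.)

N = 18 tokens, V = 7 types.
TTR = V / N = 7 / 18 = 0.39

0.39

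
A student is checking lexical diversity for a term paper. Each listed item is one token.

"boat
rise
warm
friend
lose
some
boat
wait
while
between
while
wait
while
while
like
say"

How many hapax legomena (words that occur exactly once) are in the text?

8

Frequencies: while:4, boat:2, wait:2, rise:1, warm:1, friend:1, lose:1, some:1, between:1, like:1, say:1
Hapax (freq=1): between, friend, like, lose, rise, say, some, warm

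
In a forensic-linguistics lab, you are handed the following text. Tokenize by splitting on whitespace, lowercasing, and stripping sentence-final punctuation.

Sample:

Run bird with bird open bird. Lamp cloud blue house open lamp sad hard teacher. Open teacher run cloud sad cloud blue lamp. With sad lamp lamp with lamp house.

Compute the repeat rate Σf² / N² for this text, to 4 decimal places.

0.1089

Frequencies: lamp:6, bird:3, with:3, open:3, cloud:3, sad:3, run:2, blue:2, house:2, teacher:2, hard:1
Σf² = 98; N² = 900
Repeat rate = 98 / 900 = 0.1089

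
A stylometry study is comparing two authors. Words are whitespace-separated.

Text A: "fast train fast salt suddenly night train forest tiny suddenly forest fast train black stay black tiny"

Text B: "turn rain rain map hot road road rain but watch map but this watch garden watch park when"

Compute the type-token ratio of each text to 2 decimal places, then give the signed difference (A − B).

-0.08

TTR(A) = 9/17 = 0.53
TTR(B) = 11/18 = 0.61
Difference = 0.53 − 0.61 = -0.08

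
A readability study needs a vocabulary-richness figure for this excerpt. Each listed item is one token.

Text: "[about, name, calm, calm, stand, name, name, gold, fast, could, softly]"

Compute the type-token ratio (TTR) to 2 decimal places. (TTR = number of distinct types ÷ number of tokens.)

N = 11 tokens, V = 8 types.
TTR = V / N = 8 / 11 = 0.73

0.73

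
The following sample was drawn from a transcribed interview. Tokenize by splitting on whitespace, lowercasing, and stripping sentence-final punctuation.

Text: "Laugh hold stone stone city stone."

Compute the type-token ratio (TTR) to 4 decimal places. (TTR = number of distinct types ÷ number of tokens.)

0.6667

N = 6 tokens, V = 4 types.
TTR = V / N = 4 / 6 = 0.6667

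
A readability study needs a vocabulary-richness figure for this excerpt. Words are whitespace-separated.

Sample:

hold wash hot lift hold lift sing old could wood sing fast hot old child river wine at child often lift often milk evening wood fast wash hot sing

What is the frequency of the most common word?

Frequencies: hot:3, lift:3, sing:3, hold:2, wash:2, old:2, wood:2, fast:2, child:2, often:2, could:1, river:1, wine:1, at:1, milk:1, evening:1
Most common: 'hot' with frequency 3.

3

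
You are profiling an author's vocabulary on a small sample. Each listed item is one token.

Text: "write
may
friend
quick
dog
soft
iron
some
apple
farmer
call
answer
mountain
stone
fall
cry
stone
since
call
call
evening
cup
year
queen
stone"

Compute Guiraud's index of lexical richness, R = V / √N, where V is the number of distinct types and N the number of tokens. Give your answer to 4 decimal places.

4.2000

N = 25, V = 21.
√N = 5.000000
R = 21 / 5.000000 = 4.2000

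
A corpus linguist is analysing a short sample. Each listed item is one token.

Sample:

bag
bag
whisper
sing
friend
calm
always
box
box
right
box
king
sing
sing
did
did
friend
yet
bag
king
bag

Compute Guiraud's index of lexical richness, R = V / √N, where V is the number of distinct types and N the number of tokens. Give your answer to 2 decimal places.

N = 21, V = 11.
√N = 4.582576
R = 11 / 4.582576 = 2.40

2.40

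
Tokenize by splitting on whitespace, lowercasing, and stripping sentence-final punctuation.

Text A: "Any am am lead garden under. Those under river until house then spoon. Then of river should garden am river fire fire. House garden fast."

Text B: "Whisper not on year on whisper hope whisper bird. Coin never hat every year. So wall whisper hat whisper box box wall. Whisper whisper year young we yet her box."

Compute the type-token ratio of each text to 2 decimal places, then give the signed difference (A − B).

0.03

TTR(A) = 15/25 = 0.60
TTR(B) = 17/30 = 0.57
Difference = 0.60 − 0.57 = 0.03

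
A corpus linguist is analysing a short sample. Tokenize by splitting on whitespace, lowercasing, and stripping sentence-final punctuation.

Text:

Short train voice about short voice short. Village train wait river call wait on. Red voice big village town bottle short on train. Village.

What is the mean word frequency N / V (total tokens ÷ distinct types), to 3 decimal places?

N = 24 tokens, V = 13 types.
Mean frequency = N / V = 24 / 13 = 1.846

1.846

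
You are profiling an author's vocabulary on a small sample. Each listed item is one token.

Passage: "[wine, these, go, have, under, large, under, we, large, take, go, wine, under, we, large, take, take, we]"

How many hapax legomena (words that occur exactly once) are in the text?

2

Frequencies: under:3, large:3, we:3, take:3, wine:2, go:2, these:1, have:1
Hapax (freq=1): have, these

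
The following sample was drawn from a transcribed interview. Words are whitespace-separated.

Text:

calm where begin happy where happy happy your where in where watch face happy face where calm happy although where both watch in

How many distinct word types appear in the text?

Distinct types: {although, begin, both, calm, face, happy, in, watch, where, your}
V = 10

10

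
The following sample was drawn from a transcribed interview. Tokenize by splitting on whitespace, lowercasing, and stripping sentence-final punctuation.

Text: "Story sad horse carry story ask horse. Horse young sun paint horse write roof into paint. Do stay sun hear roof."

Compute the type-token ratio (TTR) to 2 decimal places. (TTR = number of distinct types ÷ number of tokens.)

N = 21 tokens, V = 14 types.
TTR = V / N = 14 / 21 = 0.67

0.67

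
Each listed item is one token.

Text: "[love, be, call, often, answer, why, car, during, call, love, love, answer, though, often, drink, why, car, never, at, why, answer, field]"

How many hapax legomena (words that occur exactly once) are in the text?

Frequencies: love:3, answer:3, why:3, call:2, often:2, car:2, be:1, during:1, though:1, drink:1, never:1, at:1, field:1
Hapax (freq=1): at, be, drink, during, field, never, though

7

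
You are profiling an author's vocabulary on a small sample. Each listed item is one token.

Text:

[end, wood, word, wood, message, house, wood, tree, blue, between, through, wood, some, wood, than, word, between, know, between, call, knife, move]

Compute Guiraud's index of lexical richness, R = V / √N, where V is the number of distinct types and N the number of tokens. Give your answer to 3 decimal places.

N = 22, V = 15.
√N = 4.690416
R = 15 / 4.690416 = 3.198

3.198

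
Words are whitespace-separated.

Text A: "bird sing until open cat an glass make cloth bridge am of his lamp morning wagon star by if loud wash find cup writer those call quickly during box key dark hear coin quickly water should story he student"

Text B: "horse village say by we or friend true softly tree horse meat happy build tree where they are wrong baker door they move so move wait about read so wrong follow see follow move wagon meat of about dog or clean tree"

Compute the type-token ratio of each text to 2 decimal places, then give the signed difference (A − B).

TTR(A) = 38/39 = 0.97
TTR(B) = 30/42 = 0.71
Difference = 0.97 − 0.71 = 0.26

0.26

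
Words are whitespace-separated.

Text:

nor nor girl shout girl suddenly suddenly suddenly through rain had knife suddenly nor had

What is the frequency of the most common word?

4

Frequencies: suddenly:4, nor:3, girl:2, had:2, shout:1, through:1, rain:1, knife:1
Most common: 'suddenly' with frequency 4.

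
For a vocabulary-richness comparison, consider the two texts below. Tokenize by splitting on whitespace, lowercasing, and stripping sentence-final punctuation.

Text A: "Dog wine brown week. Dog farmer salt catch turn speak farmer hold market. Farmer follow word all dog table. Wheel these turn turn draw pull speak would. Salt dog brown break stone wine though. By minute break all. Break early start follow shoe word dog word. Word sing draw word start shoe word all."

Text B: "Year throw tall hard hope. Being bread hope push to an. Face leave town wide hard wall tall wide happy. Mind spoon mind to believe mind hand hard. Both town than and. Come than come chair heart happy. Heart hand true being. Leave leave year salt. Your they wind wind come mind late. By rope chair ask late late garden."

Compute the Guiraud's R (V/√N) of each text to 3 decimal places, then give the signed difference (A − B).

-0.702

A: V=29, N=54, R=3.946
B: V=36, N=60, R=4.648
Difference = 3.946 − 4.648 = -0.702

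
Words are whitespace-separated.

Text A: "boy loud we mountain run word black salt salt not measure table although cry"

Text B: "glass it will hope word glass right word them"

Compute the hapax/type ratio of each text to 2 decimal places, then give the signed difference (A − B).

0.21

A: hapax=12, V=13, ratio=0.92
B: hapax=5, V=7, ratio=0.71
Difference = 0.92 − 0.71 = 0.21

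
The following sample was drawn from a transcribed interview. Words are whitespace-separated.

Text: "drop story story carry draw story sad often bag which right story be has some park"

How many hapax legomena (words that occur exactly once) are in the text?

12

Frequencies: story:4, drop:1, carry:1, draw:1, sad:1, often:1, bag:1, which:1, right:1, be:1, has:1, some:1, park:1
Hapax (freq=1): bag, be, carry, draw, drop, has, often, park, right, sad, some, which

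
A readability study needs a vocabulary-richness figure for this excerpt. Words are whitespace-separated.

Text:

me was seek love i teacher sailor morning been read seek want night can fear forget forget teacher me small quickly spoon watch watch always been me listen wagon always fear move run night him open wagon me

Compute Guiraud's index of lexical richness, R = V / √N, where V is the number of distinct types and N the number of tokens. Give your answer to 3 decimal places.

N = 38, V = 26.
√N = 6.164414
R = 26 / 6.164414 = 4.218

4.218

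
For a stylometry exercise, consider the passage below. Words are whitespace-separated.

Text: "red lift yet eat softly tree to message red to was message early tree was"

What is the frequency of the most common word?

2

Frequencies: red:2, tree:2, to:2, message:2, was:2, lift:1, yet:1, eat:1, softly:1, early:1
Most common: 'red' with frequency 2.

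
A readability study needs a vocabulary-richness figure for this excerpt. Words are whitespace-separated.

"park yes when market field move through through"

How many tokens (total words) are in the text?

8

Tokens: park, yes, when, market, field, move, through, through
N = 8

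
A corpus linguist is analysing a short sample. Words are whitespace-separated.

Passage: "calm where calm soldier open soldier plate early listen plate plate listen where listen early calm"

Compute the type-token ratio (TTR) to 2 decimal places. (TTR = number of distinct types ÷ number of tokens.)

0.44

N = 16 tokens, V = 7 types.
TTR = V / N = 7 / 16 = 0.44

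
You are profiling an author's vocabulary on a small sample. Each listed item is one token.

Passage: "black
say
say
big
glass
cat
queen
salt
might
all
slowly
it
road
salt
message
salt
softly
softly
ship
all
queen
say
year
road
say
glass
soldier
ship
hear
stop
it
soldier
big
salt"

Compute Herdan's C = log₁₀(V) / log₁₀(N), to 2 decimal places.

0.83

N = 34, V = 19.
log₁₀(V) = 1.278754, log₁₀(N) = 1.531479
C = 1.278754 / 1.531479 = 0.83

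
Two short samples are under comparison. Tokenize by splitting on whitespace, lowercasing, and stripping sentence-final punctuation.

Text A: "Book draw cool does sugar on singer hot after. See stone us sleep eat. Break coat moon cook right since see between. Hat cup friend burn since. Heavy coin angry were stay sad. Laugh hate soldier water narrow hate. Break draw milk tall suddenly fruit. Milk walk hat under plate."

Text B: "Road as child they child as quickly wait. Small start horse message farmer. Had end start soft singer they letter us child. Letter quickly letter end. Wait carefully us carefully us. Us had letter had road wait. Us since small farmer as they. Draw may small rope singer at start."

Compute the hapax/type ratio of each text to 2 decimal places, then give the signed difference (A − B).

A: hapax=36, V=43, ratio=0.84
B: hapax=8, V=23, ratio=0.35
Difference = 0.84 − 0.35 = 0.49

0.49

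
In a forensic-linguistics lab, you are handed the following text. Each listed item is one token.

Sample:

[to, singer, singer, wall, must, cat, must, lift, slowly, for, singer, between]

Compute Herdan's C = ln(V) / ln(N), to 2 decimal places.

N = 12, V = 9.
ln(V) = 2.197225, ln(N) = 2.484907
C = 2.197225 / 2.484907 = 0.88

0.88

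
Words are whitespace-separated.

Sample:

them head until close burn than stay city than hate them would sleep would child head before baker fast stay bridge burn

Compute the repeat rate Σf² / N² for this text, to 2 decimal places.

Frequencies: them:2, head:2, burn:2, than:2, stay:2, would:2, until:1, close:1, city:1, hate:1, sleep:1, child:1, before:1, baker:1, fast:1, bridge:1
Σf² = 34; N² = 484
Repeat rate = 34 / 484 = 0.07

0.07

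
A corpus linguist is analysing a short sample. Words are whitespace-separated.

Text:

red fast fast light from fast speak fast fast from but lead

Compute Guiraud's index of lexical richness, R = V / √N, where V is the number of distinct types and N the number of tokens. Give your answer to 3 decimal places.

2.021

N = 12, V = 7.
√N = 3.464102
R = 7 / 3.464102 = 2.021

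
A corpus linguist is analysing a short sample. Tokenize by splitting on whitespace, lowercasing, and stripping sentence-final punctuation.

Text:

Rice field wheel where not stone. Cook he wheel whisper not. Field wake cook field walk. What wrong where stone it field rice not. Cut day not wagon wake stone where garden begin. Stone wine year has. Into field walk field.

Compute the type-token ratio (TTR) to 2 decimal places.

0.56

N = 41 tokens, V = 23 types.
TTR = V / N = 23 / 41 = 0.56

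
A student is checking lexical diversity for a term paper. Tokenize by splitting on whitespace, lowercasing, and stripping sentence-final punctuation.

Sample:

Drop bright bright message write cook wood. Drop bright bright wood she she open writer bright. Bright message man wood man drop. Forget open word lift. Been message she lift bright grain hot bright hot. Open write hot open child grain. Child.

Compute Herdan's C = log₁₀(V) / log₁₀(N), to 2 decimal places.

N = 42, V = 17.
log₁₀(V) = 1.230449, log₁₀(N) = 1.623249
C = 1.230449 / 1.623249 = 0.76

0.76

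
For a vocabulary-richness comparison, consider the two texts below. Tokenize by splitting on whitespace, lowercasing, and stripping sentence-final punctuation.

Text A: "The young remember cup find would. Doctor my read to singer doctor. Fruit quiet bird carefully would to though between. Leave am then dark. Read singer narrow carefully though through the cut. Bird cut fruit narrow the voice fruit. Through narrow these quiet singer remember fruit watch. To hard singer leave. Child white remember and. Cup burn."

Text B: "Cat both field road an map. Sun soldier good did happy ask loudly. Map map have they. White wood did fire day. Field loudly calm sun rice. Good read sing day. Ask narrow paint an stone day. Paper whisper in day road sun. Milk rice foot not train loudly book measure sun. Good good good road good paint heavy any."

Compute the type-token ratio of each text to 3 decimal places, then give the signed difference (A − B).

TTR(A) = 32/57 = 0.561
TTR(B) = 37/60 = 0.617
Difference = 0.561 − 0.617 = -0.056

-0.056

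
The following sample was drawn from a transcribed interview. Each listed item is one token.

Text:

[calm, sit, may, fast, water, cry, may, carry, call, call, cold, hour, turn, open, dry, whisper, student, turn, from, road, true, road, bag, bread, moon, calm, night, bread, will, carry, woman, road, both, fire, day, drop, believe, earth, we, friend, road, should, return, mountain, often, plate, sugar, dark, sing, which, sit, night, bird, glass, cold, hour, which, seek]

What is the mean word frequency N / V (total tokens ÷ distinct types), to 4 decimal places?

1.3182

N = 58 tokens, V = 44 types.
Mean frequency = N / V = 58 / 44 = 1.3182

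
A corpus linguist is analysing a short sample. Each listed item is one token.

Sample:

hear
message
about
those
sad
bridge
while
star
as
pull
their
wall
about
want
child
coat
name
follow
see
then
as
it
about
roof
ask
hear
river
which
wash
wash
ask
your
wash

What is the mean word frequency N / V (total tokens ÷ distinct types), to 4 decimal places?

N = 33 tokens, V = 26 types.
Mean frequency = N / V = 33 / 26 = 1.2692

1.2692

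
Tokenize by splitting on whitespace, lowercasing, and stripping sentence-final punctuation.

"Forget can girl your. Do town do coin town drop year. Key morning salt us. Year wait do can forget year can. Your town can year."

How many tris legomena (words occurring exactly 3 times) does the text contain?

2

Frequencies: can:4, year:4, do:3, town:3, forget:2, your:2, girl:1, coin:1, drop:1, key:1, morning:1, salt:1, us:1, wait:1
Words with frequency 3: do, town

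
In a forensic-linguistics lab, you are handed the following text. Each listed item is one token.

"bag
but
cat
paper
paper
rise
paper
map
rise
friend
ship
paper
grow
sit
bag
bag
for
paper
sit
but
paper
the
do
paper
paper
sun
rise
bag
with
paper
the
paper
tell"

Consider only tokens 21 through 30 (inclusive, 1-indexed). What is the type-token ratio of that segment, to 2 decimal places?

0.70

Segment tokens 21–30: paper, the, do, paper, paper, sun, rise, bag, with, paper
Segment N = 10, segment V = 7.
TTR = 7 / 10 = 0.70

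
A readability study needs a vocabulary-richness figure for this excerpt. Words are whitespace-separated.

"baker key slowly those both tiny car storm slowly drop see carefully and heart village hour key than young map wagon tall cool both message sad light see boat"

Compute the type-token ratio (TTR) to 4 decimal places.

0.8621

N = 29 tokens, V = 25 types.
TTR = V / N = 25 / 29 = 0.8621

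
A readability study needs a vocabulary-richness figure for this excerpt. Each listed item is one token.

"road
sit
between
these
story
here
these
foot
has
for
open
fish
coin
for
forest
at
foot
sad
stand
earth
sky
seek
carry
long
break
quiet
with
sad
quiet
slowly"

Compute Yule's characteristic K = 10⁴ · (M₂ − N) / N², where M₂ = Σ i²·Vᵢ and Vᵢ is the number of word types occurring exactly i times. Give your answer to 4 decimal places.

Frequencies: these:2, foot:2, for:2, sad:2, quiet:2, road:1, sit:1, between:1, story:1, here:1, has:1, open:1, fish:1, coin:1, forest:1, at:1, stand:1, earth:1, sky:1, seek:1, … (5 more, each freq 1)
N = 30. Frequency spectrum: V_1=20, V_2=5
M₂ = 1²·20 + 2²·5 = 40
K = 10000 × (40 − 30) / 30² = 111.1111

111.1111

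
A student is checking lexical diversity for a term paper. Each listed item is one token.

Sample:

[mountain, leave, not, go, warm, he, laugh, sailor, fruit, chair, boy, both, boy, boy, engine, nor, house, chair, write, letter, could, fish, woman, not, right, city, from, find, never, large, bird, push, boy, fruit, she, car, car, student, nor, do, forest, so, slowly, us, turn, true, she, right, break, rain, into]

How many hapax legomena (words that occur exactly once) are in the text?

33

Frequencies: boy:4, not:2, fruit:2, chair:2, nor:2, right:2, she:2, car:2, mountain:1, leave:1, go:1, warm:1, he:1, laugh:1, sailor:1, both:1, engine:1, house:1, write:1, letter:1, … (21 more, each freq 1)
Hapax (freq=1): bird, both, break, city, could, do, engine, find, fish, forest, from, go, he, house, into, large, laugh, leave, letter, mountain, never, push, rain, sailor, slowly, so, student, true, turn, us, warm, woman, write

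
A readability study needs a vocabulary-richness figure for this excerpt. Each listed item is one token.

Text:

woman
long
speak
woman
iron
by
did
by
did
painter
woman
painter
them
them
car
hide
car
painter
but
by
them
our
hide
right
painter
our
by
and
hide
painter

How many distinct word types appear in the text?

Distinct types: {and, but, by, car, did, hide, iron, long, our, painter, right, speak, them, woman}
V = 14

14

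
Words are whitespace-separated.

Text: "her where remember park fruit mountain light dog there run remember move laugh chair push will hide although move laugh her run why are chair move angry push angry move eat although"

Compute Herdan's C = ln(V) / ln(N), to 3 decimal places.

0.878

N = 32, V = 21.
ln(V) = 3.044522, ln(N) = 3.465736
C = 3.044522 / 3.465736 = 0.878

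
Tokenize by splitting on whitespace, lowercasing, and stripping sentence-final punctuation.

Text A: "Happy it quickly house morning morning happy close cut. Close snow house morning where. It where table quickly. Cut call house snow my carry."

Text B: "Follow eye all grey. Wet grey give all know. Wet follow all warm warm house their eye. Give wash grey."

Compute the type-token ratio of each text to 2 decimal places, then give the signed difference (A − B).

-0.01

TTR(A) = 13/24 = 0.54
TTR(B) = 11/20 = 0.55
Difference = 0.54 − 0.55 = -0.01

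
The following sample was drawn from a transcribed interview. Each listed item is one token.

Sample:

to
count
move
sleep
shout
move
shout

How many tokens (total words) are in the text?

Tokens: to, count, move, sleep, shout, move, shout
N = 7

7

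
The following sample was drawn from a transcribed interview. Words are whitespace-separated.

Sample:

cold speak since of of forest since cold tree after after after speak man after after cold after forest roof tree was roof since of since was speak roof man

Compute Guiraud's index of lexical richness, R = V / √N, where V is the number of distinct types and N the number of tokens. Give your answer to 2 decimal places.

N = 30, V = 10.
√N = 5.477226
R = 10 / 5.477226 = 1.83

1.83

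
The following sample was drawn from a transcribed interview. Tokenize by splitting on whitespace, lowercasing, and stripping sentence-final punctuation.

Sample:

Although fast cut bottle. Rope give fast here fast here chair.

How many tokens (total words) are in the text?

11

Tokens: although, fast, cut, bottle, rope, give, fast, here, fast, here, chair
N = 11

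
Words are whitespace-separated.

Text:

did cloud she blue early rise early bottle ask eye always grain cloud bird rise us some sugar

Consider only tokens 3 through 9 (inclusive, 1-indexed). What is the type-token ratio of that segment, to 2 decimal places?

Segment tokens 3–9: she, blue, early, rise, early, bottle, ask
Segment N = 7, segment V = 6.
TTR = 6 / 7 = 0.86

0.86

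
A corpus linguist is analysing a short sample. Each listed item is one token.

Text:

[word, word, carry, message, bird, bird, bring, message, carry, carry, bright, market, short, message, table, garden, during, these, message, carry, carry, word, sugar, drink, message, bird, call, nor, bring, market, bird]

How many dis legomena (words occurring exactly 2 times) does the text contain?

2

Frequencies: carry:5, message:5, bird:4, word:3, bring:2, market:2, bright:1, short:1, table:1, garden:1, during:1, these:1, sugar:1, drink:1, call:1, nor:1
Words with frequency 2: bring, market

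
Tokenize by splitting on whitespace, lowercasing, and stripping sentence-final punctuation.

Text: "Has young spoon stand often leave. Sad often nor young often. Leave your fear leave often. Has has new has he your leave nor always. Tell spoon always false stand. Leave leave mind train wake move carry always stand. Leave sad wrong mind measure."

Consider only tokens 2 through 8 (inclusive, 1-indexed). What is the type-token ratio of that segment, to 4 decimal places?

0.8571

Segment tokens 2–8: young, spoon, stand, often, leave, sad, often
Segment N = 7, segment V = 6.
TTR = 6 / 7 = 0.8571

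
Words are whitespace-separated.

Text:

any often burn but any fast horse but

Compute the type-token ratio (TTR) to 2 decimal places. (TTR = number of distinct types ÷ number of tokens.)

0.75

N = 8 tokens, V = 6 types.
TTR = V / N = 6 / 8 = 0.75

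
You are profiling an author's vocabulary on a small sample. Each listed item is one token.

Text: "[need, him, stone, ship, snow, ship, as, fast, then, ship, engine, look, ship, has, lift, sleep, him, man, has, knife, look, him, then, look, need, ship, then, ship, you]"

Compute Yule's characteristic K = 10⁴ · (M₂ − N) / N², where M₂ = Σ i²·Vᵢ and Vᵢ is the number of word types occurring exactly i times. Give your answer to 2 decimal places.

Frequencies: ship:6, him:3, then:3, look:3, need:2, has:2, stone:1, snow:1, as:1, fast:1, engine:1, lift:1, sleep:1, man:1, knife:1, you:1
N = 29. Frequency spectrum: V_1=10, V_2=2, V_3=3, V_6=1
M₂ = 1²·10 + 2²·2 + 3²·3 + 6²·1 = 81
K = 10000 × (81 − 29) / 29² = 618.31

618.31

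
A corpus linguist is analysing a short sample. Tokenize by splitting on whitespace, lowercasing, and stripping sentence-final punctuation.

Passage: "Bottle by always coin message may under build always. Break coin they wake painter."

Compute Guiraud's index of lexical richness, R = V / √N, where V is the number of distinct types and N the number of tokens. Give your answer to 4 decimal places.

N = 14, V = 12.
√N = 3.741657
R = 12 / 3.741657 = 3.2071

3.2071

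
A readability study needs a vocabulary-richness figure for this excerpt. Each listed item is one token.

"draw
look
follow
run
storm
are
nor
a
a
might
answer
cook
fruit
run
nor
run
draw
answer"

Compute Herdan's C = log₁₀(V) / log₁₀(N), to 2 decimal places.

0.86

N = 18, V = 12.
log₁₀(V) = 1.079181, log₁₀(N) = 1.255273
C = 1.079181 / 1.255273 = 0.86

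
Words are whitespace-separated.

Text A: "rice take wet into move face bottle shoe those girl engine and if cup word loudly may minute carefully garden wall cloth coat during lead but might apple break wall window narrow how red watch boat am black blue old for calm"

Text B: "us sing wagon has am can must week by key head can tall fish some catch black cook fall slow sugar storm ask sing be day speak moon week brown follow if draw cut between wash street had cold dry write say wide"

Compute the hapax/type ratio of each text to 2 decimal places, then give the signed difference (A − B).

0.05

A: hapax=40, V=41, ratio=0.98
B: hapax=37, V=40, ratio=0.93
Difference = 0.98 − 0.93 = 0.05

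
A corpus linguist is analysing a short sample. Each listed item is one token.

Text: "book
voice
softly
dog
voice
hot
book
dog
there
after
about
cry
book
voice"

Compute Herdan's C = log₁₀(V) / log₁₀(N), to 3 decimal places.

0.833

N = 14, V = 9.
log₁₀(V) = 0.954243, log₁₀(N) = 1.146128
C = 0.954243 / 1.146128 = 0.833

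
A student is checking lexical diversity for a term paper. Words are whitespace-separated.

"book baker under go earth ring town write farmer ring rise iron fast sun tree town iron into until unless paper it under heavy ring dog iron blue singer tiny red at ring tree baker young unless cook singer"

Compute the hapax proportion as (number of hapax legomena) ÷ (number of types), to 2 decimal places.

0.71

Frequencies: ring:4, iron:3, baker:2, under:2, town:2, tree:2, unless:2, singer:2, book:1, go:1, earth:1, write:1, farmer:1, rise:1, fast:1, sun:1, into:1, until:1, paper:1, it:1, … (8 more, each freq 1)
Hapax count = 20; type count = 28.
Ratio = 20 / 28 = 0.71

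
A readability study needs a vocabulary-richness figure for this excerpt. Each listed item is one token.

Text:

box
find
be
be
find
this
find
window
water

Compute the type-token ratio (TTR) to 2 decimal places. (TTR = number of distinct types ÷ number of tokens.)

N = 9 tokens, V = 6 types.
TTR = V / N = 6 / 9 = 0.67

0.67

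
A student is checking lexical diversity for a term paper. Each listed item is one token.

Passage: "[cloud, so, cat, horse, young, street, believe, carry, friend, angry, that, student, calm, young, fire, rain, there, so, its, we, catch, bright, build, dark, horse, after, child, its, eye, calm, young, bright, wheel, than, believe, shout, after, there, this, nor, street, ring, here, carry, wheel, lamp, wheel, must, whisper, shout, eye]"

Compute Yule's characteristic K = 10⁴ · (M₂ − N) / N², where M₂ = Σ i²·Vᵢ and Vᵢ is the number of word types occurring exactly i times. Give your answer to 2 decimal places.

Frequencies: young:3, wheel:3, so:2, horse:2, street:2, believe:2, carry:2, calm:2, there:2, its:2, bright:2, after:2, eye:2, shout:2, cloud:1, cat:1, friend:1, angry:1, that:1, student:1, … (15 more, each freq 1)
N = 51. Frequency spectrum: V_1=21, V_2=12, V_3=2
M₂ = 1²·21 + 2²·12 + 3²·2 = 87
K = 10000 × (87 − 51) / 51² = 138.41

138.41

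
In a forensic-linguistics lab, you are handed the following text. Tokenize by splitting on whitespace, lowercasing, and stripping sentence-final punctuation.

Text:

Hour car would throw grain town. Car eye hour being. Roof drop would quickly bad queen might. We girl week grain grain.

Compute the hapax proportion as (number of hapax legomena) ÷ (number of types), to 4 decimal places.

0.7647

Frequencies: grain:3, hour:2, car:2, would:2, throw:1, town:1, eye:1, being:1, roof:1, drop:1, quickly:1, bad:1, queen:1, might:1, we:1, girl:1, week:1
Hapax count = 13; type count = 17.
Ratio = 13 / 17 = 0.7647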